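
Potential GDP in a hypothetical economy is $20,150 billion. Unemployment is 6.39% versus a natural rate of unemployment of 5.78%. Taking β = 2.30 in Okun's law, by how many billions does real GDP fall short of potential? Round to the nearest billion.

$283 billion

Output gap = -2.30 × (6.39 - 5.78) = -2.3 × 0.61 = -1.403%.
Actual GDP ≈ 20150 × 0.98597 ≈ 19867 billion, so the shortfall is 20150 - 19867 = 283 billion.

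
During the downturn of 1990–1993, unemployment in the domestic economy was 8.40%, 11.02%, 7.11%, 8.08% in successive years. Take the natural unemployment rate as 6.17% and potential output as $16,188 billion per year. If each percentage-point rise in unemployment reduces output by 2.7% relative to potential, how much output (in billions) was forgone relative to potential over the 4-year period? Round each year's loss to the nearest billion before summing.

Year 1990: gap = -2.7 × (8.4 - 6.17) = -6.021%, loss ≈ 16188 × 6.021/100 ≈ 975.
Year 1991: gap = -2.7 × (11.02 - 6.17) = -13.095%, loss ≈ 16188 × 13.095/100 ≈ 2120.
Year 1992: gap = -2.7 × (7.11 - 6.17) = -2.538%, loss ≈ 16188 × 2.538/100 ≈ 411.
Year 1993: gap = -2.7 × (8.08 - 6.17) = -5.157%, loss ≈ 16188 × 5.157/100 ≈ 835.
Total lost output = 975 + 2120 + 411 + 835 = 4341 billion.

$4,341 billion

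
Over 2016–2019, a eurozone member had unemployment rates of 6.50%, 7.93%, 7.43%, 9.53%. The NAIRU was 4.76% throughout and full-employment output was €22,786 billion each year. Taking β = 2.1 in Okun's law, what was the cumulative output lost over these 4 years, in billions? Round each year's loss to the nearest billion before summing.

€5,910 billion

Year 2016: gap = -2.1 × (6.5 - 4.76) = -3.654%, loss ≈ 22786 × 3.654/100 ≈ 833.
Year 2017: gap = -2.1 × (7.93 - 4.76) = -6.657%, loss ≈ 22786 × 6.657/100 ≈ 1517.
Year 2018: gap = -2.1 × (7.43 - 4.76) = -5.607%, loss ≈ 22786 × 5.607/100 ≈ 1278.
Year 2019: gap = -2.1 × (9.53 - 4.76) = -10.017%, loss ≈ 22786 × 10.017/100 ≈ 2282.
Total lost output = 833 + 1517 + 1278 + 2282 = 5910 billion.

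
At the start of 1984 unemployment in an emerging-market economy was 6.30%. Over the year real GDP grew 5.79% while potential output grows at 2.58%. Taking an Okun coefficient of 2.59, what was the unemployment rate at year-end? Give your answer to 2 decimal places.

5.06%

Growth-rate Okun's law: g_Y = g_Y* - β × Δu, so Δu = (g_Y* - g_Y)/β.
Δu = (2.58 - 5.79)/2.59 = -3.21/2.59 = -1.24 percentage points.
Year-end unemployment = 6.3 - 1.24 = 5.06%.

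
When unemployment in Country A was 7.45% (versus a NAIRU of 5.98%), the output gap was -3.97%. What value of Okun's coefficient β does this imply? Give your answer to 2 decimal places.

β ≈ 2.70

Okun's law: output gap = -β × (u - u*).
-3.97 = -β × (7.45 - 5.98) = -β × 1.47, so β = 3.97/1.47 = 2.70.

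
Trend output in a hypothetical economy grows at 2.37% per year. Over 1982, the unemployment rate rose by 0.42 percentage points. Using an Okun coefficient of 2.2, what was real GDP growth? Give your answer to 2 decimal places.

Growth-rate Okun's law: g_Y = g_Y* - β × Δu.
g_Y = 2.37 - 2.2 × (0.42) = 2.37 - 0.924 = 1.446%, i.e. 1.45% to 2 d.p.

1.45%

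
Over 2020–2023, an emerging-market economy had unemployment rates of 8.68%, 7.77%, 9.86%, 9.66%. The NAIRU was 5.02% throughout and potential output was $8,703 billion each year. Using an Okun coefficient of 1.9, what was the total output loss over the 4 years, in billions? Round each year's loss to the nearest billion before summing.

Year 2020: gap = -1.9 × (8.68 - 5.02) = -6.954%, loss ≈ 8703 × 6.954/100 ≈ 605.
Year 2021: gap = -1.9 × (7.77 - 5.02) = -5.225%, loss ≈ 8703 × 5.225/100 ≈ 455.
Year 2022: gap = -1.9 × (9.86 - 5.02) = -9.196%, loss ≈ 8703 × 9.196/100 ≈ 800.
Year 2023: gap = -1.9 × (9.66 - 5.02) = -8.816%, loss ≈ 8703 × 8.816/100 ≈ 767.
Total lost output = 605 + 455 + 800 + 767 = 2627 billion.

$2,627 billion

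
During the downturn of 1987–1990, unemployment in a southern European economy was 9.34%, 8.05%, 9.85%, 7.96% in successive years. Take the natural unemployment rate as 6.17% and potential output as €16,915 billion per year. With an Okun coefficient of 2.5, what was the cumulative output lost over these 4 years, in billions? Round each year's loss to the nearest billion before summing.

Year 1987: gap = -2.5 × (9.34 - 6.17) = -7.925%, loss ≈ 16915 × 7.925/100 ≈ 1341.
Year 1988: gap = -2.5 × (8.05 - 6.17) = -4.7%, loss ≈ 16915 × 4.7/100 ≈ 795.
Year 1989: gap = -2.5 × (9.85 - 6.17) = -9.2%, loss ≈ 16915 × 9.2/100 ≈ 1556.
Year 1990: gap = -2.5 × (7.96 - 6.17) = -4.475%, loss ≈ 16915 × 4.475/100 ≈ 757.
Total lost output = 1341 + 795 + 1556 + 757 = 4449 billion.

€4,449 billion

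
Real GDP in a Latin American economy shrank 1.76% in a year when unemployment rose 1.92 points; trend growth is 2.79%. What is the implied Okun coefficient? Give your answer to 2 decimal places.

β ≈ 2.37

Growth form: g_Y = g_Y* - β × Δu, so β = (g_Y* - g_Y)/Δu.
β = (2.79 + 1.76)/1.92 = 4.55/1.92 = 2.37.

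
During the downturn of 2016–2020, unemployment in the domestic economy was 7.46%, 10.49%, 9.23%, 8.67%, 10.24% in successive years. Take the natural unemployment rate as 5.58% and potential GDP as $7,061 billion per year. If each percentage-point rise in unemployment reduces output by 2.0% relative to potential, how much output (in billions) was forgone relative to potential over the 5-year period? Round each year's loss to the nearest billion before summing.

Year 2016: gap = -2.0 × (7.46 - 5.58) = -3.76%, loss ≈ 7061 × 3.76/100 ≈ 265.
Year 2017: gap = -2.0 × (10.49 - 5.58) = -9.82%, loss ≈ 7061 × 9.82/100 ≈ 693.
Year 2018: gap = -2.0 × (9.23 - 5.58) = -7.3%, loss ≈ 7061 × 7.3/100 ≈ 515.
Year 2019: gap = -2.0 × (8.67 - 5.58) = -6.18%, loss ≈ 7061 × 6.18/100 ≈ 436.
Year 2020: gap = -2.0 × (10.24 - 5.58) = -9.32%, loss ≈ 7061 × 9.32/100 ≈ 658.
Total lost output = 265 + 693 + 515 + 436 + 658 = 2567 billion.

$2,567 billion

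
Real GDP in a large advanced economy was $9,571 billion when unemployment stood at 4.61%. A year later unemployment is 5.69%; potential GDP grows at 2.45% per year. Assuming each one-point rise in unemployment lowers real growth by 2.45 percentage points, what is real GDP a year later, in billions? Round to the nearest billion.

Δu = 5.69 - 4.61 = 1.08 points.
Okun's law (growth form): g_Y = g_Y* - β × Δu = 2.45 - 2.45 × (1.08) = 2.45 - 2.646 = -0.196%.
Real GDP in the next year = 9571 × (1 - 0.196/100) = 9571 × 0.99804 ≈ 9552 billion.

$9,552 billion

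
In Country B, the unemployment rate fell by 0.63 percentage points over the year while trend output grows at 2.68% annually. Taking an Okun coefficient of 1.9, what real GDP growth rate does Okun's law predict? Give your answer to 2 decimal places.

Growth-rate Okun's law: g_Y = g_Y* - β × Δu.
g_Y = 2.68 - 1.9 × (-0.63) = 2.68 + 1.197 = 3.877%, i.e. 3.88% to 2 d.p.

3.88%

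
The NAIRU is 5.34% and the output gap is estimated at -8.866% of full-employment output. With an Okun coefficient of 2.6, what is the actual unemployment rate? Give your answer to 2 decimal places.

8.75%

From Okun's law, u - u* = -(output gap)/β = -(-8.866)/2.6 = 3.41 points.
So u = 5.34 + 3.41 = 8.75%.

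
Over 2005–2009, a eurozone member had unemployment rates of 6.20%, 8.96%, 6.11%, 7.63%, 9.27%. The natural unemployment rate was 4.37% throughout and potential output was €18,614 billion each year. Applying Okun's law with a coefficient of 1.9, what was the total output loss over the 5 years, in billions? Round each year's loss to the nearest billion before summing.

€5,771 billion

Year 2005: gap = -1.9 × (6.2 - 4.37) = -3.477%, loss ≈ 18614 × 3.477/100 ≈ 647.
Year 2006: gap = -1.9 × (8.96 - 4.37) = -8.721%, loss ≈ 18614 × 8.721/100 ≈ 1623.
Year 2007: gap = -1.9 × (6.11 - 4.37) = -3.306%, loss ≈ 18614 × 3.306/100 ≈ 615.
Year 2008: gap = -1.9 × (7.63 - 4.37) = -6.194%, loss ≈ 18614 × 6.194/100 ≈ 1153.
Year 2009: gap = -1.9 × (9.27 - 4.37) = -9.31%, loss ≈ 18614 × 9.31/100 ≈ 1733.
Total lost output = 647 + 1623 + 615 + 1153 + 1733 = 5771 billion.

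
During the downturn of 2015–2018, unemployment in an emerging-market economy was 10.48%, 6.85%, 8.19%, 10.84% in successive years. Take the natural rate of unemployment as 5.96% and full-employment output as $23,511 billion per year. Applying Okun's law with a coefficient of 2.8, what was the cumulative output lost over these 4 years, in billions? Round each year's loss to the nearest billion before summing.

$8,243 billion

Year 2015: gap = -2.8 × (10.48 - 5.96) = -12.656%, loss ≈ 23511 × 12.656/100 ≈ 2976.
Year 2016: gap = -2.8 × (6.85 - 5.96) = -2.492%, loss ≈ 23511 × 2.492/100 ≈ 586.
Year 2017: gap = -2.8 × (8.19 - 5.96) = -6.244%, loss ≈ 23511 × 6.244/100 ≈ 1468.
Year 2018: gap = -2.8 × (10.84 - 5.96) = -13.664%, loss ≈ 23511 × 13.664/100 ≈ 3213.
Total lost output = 2976 + 586 + 1468 + 3213 = 8243 billion.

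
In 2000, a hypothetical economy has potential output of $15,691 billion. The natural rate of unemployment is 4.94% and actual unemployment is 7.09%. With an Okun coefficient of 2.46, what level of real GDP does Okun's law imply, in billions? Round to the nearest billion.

$14,861 billion

Unemployment gap = 7.09 - 4.94 = 2.15 points, so the output gap is -2.46 × 2.15 = -5.289%.
Actual GDP = 15691 × (1 - 5.289/100) = 15691 × 0.94711 ≈ 14861 billion.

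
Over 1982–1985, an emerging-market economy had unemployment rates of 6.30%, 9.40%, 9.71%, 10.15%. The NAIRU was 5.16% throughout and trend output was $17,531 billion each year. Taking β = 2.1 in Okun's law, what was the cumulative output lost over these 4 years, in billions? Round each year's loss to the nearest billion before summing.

$5,493 billion

Year 1982: gap = -2.1 × (6.3 - 5.16) = -2.394%, loss ≈ 17531 × 2.394/100 ≈ 420.
Year 1983: gap = -2.1 × (9.4 - 5.16) = -8.904%, loss ≈ 17531 × 8.904/100 ≈ 1561.
Year 1984: gap = -2.1 × (9.71 - 5.16) = -9.555%, loss ≈ 17531 × 9.555/100 ≈ 1675.
Year 1985: gap = -2.1 × (10.15 - 5.16) = -10.479%, loss ≈ 17531 × 10.479/100 ≈ 1837.
Total lost output = 420 + 1561 + 1675 + 1837 = 5493 billion.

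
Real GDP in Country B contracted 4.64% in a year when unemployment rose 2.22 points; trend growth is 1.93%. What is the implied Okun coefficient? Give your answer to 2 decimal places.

Growth form: g_Y = g_Y* - β × Δu, so β = (g_Y* - g_Y)/Δu.
β = (1.93 + 4.64)/2.22 = 6.57/2.22 = 2.96.

β ≈ 2.96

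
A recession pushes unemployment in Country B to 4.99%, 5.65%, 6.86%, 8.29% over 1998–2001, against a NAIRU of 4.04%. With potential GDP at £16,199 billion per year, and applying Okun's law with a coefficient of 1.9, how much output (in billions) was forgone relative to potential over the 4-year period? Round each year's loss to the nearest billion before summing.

Year 1998: gap = -1.9 × (4.99 - 4.04) = -1.805%, loss ≈ 16199 × 1.805/100 ≈ 292.
Year 1999: gap = -1.9 × (5.65 - 4.04) = -3.059%, loss ≈ 16199 × 3.059/100 ≈ 496.
Year 2000: gap = -1.9 × (6.86 - 4.04) = -5.358%, loss ≈ 16199 × 5.358/100 ≈ 868.
Year 2001: gap = -1.9 × (8.29 - 4.04) = -8.075%, loss ≈ 16199 × 8.075/100 ≈ 1308.
Total lost output = 292 + 496 + 868 + 1308 = 2964 billion.

£2,964 billion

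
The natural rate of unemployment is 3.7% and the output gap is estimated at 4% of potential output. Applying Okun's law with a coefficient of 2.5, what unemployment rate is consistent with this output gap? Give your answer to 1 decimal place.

2.1%

From Okun's law, u - u* = -(output gap)/β = -(4)/2.5 = -1.6 points.
So u = 3.7 - 1.6 = 2.1%.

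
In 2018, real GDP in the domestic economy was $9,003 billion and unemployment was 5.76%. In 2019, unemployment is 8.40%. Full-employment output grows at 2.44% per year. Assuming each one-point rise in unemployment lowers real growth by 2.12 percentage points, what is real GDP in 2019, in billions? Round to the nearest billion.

Δu = 8.4 - 5.76 = 2.64 points.
Okun's law (growth form): g_Y = g_Y* - β × Δu = 2.44 - 2.12 × (2.64) = 2.44 - 5.5968 = -3.1568%.
Real GDP in the next year = 9003 × (1 - 3.1568/100) = 9003 × 0.968432 ≈ 8719 billion.

$8,719 billion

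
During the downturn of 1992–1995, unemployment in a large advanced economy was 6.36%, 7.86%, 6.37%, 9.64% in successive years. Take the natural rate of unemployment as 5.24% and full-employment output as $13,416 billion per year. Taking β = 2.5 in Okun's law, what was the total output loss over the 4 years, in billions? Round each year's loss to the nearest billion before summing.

Year 1992: gap = -2.5 × (6.36 - 5.24) = -2.8%, loss ≈ 13416 × 2.8/100 ≈ 376.
Year 1993: gap = -2.5 × (7.86 - 5.24) = -6.55%, loss ≈ 13416 × 6.55/100 ≈ 879.
Year 1994: gap = -2.5 × (6.37 - 5.24) = -2.825%, loss ≈ 13416 × 2.825/100 ≈ 379.
Year 1995: gap = -2.5 × (9.64 - 5.24) = -11%, loss ≈ 13416 × 11/100 ≈ 1476.
Total lost output = 376 + 879 + 379 + 1476 = 3110 billion.

$3,110 billion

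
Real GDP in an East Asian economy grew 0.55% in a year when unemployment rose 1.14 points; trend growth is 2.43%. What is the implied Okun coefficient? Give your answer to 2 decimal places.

Growth form: g_Y = g_Y* - β × Δu, so β = (g_Y* - g_Y)/Δu.
β = (2.43 - 0.55)/1.14 = 1.88/1.14 = 1.65.

β ≈ 1.65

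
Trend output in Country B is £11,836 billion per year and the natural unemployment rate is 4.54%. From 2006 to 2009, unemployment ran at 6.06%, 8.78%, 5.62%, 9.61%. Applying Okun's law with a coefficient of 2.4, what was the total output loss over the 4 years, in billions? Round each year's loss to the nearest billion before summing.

£3,383 billion

Year 2006: gap = -2.4 × (6.06 - 4.54) = -3.648%, loss ≈ 11836 × 3.648/100 ≈ 432.
Year 2007: gap = -2.4 × (8.78 - 4.54) = -10.176%, loss ≈ 11836 × 10.176/100 ≈ 1204.
Year 2008: gap = -2.4 × (5.62 - 4.54) = -2.592%, loss ≈ 11836 × 2.592/100 ≈ 307.
Year 2009: gap = -2.4 × (9.61 - 4.54) = -12.168%, loss ≈ 11836 × 12.168/100 ≈ 1440.
Total lost output = 432 + 1204 + 307 + 1440 = 3383 billion.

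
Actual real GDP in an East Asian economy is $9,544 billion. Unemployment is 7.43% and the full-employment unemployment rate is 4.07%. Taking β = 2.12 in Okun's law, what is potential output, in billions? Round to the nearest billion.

Unemployment gap = 7.43 - 4.07 = 3.36 points, so output gap = -2.12 × 3.36 = -7.1232%.
Since Y = Y* × (1 + gap/100), Y* = 9544/0.928768 ≈ 10276 billion.

$10,276 billion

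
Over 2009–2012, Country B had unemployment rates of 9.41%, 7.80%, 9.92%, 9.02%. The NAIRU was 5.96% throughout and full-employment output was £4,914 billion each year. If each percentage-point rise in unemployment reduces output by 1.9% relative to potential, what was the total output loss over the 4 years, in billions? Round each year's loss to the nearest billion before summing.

£1,150 billion

Year 2009: gap = -1.9 × (9.41 - 5.96) = -6.555%, loss ≈ 4914 × 6.555/100 ≈ 322.
Year 2010: gap = -1.9 × (7.8 - 5.96) = -3.496%, loss ≈ 4914 × 3.496/100 ≈ 172.
Year 2011: gap = -1.9 × (9.92 - 5.96) = -7.524%, loss ≈ 4914 × 7.524/100 ≈ 370.
Year 2012: gap = -1.9 × (9.02 - 5.96) = -5.814%, loss ≈ 4914 × 5.814/100 ≈ 286.
Total lost output = 322 + 172 + 370 + 286 = 1150 billion.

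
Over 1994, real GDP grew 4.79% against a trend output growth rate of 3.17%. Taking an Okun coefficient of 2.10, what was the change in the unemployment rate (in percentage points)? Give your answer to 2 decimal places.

Growth-rate Okun's law: g_Y = g_Y* - β × Δu, so Δu = (g_Y* - g_Y)/β.
Δu = (3.17 - 4.79)/2.10 = -1.62/2.10 = -0.77 percentage points.

-0.77 percentage points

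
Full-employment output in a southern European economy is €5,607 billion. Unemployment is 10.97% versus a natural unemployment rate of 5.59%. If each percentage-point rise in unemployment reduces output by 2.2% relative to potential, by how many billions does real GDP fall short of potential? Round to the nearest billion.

Output gap = -2.2 × (10.97 - 5.59) = -2.2 × 5.38 = -11.836%.
Actual GDP ≈ 5607 × 0.88164 ≈ 4943 billion, so the shortfall is 5607 - 4943 = 664 billion.

€664 billion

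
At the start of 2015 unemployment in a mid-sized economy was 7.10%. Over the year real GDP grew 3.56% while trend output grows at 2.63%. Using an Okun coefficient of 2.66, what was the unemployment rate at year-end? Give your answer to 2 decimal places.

6.75%

Growth-rate Okun's law: g_Y = g_Y* - β × Δu, so Δu = (g_Y* - g_Y)/β.
Δu = (2.63 - 3.56)/2.66 = -0.93/2.66 = -0.35 percentage points.
Year-end unemployment = 7.1 - 0.35 = 6.75%.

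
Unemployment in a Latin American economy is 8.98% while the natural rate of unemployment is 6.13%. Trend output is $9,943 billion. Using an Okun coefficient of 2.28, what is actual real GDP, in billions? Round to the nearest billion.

$9,297 billion

Unemployment gap = 8.98 - 6.13 = 2.85 points, so the output gap is -2.28 × 2.85 = -6.498%.
Actual GDP = 9943 × (1 - 6.498/100) = 9943 × 0.93502 ≈ 9297 billion.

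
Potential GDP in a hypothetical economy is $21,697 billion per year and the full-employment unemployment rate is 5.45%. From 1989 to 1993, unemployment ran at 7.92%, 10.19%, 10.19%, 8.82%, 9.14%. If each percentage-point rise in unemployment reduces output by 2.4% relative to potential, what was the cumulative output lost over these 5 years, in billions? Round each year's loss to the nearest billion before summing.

$9,898 billion

Year 1989: gap = -2.4 × (7.92 - 5.45) = -5.928%, loss ≈ 21697 × 5.928/100 ≈ 1286.
Year 1990: gap = -2.4 × (10.19 - 5.45) = -11.376%, loss ≈ 21697 × 11.376/100 ≈ 2468.
Year 1991: gap = -2.4 × (10.19 - 5.45) = -11.376%, loss ≈ 21697 × 11.376/100 ≈ 2468.
Year 1992: gap = -2.4 × (8.82 - 5.45) = -8.088%, loss ≈ 21697 × 8.088/100 ≈ 1755.
Year 1993: gap = -2.4 × (9.14 - 5.45) = -8.856%, loss ≈ 21697 × 8.856/100 ≈ 1921.
Total lost output = 1286 + 2468 + 2468 + 1755 + 1921 = 9898 billion.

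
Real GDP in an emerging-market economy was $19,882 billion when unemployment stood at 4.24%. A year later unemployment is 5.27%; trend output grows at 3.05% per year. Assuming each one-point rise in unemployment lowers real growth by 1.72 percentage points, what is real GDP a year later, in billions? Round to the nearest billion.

Δu = 5.27 - 4.24 = 1.03 points.
Okun's law (growth form): g_Y = g_Y* - β × Δu = 3.05 - 1.72 × (1.03) = 3.05 - 1.7716 = 1.2784%.
Real GDP in the next year = 19882 × (1 + 1.2784/100) = 19882 × 1.012784 ≈ 20136 billion.

$20,136 billion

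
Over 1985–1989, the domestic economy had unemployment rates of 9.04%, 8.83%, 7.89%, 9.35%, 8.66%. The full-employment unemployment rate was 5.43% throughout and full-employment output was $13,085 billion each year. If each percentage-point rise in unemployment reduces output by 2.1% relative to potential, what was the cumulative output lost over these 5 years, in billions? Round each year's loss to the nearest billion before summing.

Year 1985: gap = -2.1 × (9.04 - 5.43) = -7.581%, loss ≈ 13085 × 7.581/100 ≈ 992.
Year 1986: gap = -2.1 × (8.83 - 5.43) = -7.14%, loss ≈ 13085 × 7.14/100 ≈ 934.
Year 1987: gap = -2.1 × (7.89 - 5.43) = -5.166%, loss ≈ 13085 × 5.166/100 ≈ 676.
Year 1988: gap = -2.1 × (9.35 - 5.43) = -8.232%, loss ≈ 13085 × 8.232/100 ≈ 1077.
Year 1989: gap = -2.1 × (8.66 - 5.43) = -6.783%, loss ≈ 13085 × 6.783/100 ≈ 888.
Total lost output = 992 + 934 + 676 + 1077 + 888 = 4567 billion.

$4,567 billion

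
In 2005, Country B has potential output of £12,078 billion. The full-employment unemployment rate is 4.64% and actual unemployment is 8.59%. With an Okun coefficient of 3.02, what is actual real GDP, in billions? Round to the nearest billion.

Unemployment gap = 8.59 - 4.64 = 3.95 points, so the output gap is -3.02 × 3.95 = -11.929%.
Actual GDP = 12078 × (1 - 11.929/100) = 12078 × 0.88071 ≈ 10637 billion.

£10,637 billion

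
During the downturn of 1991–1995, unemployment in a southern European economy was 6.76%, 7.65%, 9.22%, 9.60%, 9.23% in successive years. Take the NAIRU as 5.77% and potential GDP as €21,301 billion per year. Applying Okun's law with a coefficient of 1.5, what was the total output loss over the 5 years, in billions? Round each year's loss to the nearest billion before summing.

€4,349 billion

Year 1991: gap = -1.5 × (6.76 - 5.77) = -1.485%, loss ≈ 21301 × 1.485/100 ≈ 316.
Year 1992: gap = -1.5 × (7.65 - 5.77) = -2.82%, loss ≈ 21301 × 2.82/100 ≈ 601.
Year 1993: gap = -1.5 × (9.22 - 5.77) = -5.175%, loss ≈ 21301 × 5.175/100 ≈ 1102.
Year 1994: gap = -1.5 × (9.6 - 5.77) = -5.745%, loss ≈ 21301 × 5.745/100 ≈ 1224.
Year 1995: gap = -1.5 × (9.23 - 5.77) = -5.19%, loss ≈ 21301 × 5.19/100 ≈ 1106.
Total lost output = 316 + 601 + 1102 + 1224 + 1106 = 4349 billion.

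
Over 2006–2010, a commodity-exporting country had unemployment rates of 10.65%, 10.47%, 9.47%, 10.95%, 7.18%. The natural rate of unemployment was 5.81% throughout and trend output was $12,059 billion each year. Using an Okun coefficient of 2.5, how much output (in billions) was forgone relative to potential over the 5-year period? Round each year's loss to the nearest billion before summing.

$5,930 billion

Year 2006: gap = -2.5 × (10.65 - 5.81) = -12.1%, loss ≈ 12059 × 12.1/100 ≈ 1459.
Year 2007: gap = -2.5 × (10.47 - 5.81) = -11.65%, loss ≈ 12059 × 11.65/100 ≈ 1405.
Year 2008: gap = -2.5 × (9.47 - 5.81) = -9.15%, loss ≈ 12059 × 9.15/100 ≈ 1103.
Year 2009: gap = -2.5 × (10.95 - 5.81) = -12.85%, loss ≈ 12059 × 12.85/100 ≈ 1550.
Year 2010: gap = -2.5 × (7.18 - 5.81) = -3.425%, loss ≈ 12059 × 3.425/100 ≈ 413.
Total lost output = 1459 + 1405 + 1103 + 1550 + 413 = 5930 billion.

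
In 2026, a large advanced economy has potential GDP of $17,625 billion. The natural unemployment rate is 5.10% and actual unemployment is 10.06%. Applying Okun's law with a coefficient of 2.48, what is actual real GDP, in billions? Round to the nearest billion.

$15,457 billion

Unemployment gap = 10.06 - 5.1 = 4.96 points, so the output gap is -2.48 × 4.96 = -12.3008%.
Actual GDP = 17625 × (1 - 12.3008/100) = 17625 × 0.876992 ≈ 15457 billion.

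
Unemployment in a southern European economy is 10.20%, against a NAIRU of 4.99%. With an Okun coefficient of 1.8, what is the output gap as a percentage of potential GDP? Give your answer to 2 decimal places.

The unemployment gap is 10.2 - 4.99 = 5.21 percentage points.
Okun's law gives an output gap of -1.8 × 5.21 = -9.378%, i.e. 9.38% below potential.

-9.38%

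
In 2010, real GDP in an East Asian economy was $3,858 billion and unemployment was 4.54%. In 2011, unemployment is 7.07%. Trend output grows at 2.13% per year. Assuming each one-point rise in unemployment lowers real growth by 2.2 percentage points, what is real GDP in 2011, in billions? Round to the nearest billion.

$3,725 billion

Δu = 7.07 - 4.54 = 2.53 points.
Okun's law (growth form): g_Y = g_Y* - β × Δu = 2.13 - 2.2 × (2.53) = 2.13 - 5.566 = -3.436%.
Real GDP in the next year = 3858 × (1 - 3.436/100) = 3858 × 0.96564 ≈ 3725 billion.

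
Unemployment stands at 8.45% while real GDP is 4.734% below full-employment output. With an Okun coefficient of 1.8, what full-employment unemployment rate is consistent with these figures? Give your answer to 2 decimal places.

From Okun's law, u - u* = -(output gap)/β = -(-4.734)/1.8 = 2.63 points.
So u* = 8.45 - 2.63 = 5.82%.

5.82%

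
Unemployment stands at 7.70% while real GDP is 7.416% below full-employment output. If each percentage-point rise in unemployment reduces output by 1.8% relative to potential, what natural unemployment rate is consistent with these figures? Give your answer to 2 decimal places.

From Okun's law, u - u* = -(output gap)/β = -(-7.416)/1.8 = 4.12 points.
So u* = 7.7 - 4.12 = 3.58%.

3.58%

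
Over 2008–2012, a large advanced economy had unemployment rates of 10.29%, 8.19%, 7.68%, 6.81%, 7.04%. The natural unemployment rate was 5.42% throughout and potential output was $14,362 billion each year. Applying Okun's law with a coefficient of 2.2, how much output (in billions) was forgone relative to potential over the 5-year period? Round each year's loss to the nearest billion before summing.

$4,079 billion

Year 2008: gap = -2.2 × (10.29 - 5.42) = -10.714%, loss ≈ 14362 × 10.714/100 ≈ 1539.
Year 2009: gap = -2.2 × (8.19 - 5.42) = -6.094%, loss ≈ 14362 × 6.094/100 ≈ 875.
Year 2010: gap = -2.2 × (7.68 - 5.42) = -4.972%, loss ≈ 14362 × 4.972/100 ≈ 714.
Year 2011: gap = -2.2 × (6.81 - 5.42) = -3.058%, loss ≈ 14362 × 3.058/100 ≈ 439.
Year 2012: gap = -2.2 × (7.04 - 5.42) = -3.564%, loss ≈ 14362 × 3.564/100 ≈ 512.
Total lost output = 1539 + 875 + 714 + 439 + 512 = 4079 billion.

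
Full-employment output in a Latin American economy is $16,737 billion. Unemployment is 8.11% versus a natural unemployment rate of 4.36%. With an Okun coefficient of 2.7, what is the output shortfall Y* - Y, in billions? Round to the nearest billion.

$1,695 billion

Output gap = -2.7 × (8.11 - 4.36) = -2.7 × 3.75 = -10.125%.
Actual GDP ≈ 16737 × 0.89875 ≈ 15042 billion, so the shortfall is 16737 - 15042 = 1695 billion.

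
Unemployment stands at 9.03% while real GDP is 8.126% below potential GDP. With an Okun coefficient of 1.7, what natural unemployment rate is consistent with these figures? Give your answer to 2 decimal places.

From Okun's law, u - u* = -(output gap)/β = -(-8.126)/1.7 = 4.78 points.
So u* = 9.03 - 4.78 = 4.25%.

4.25%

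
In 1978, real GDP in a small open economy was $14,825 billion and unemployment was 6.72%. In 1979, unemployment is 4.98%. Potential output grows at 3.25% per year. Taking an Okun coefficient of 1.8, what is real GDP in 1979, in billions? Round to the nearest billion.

$15,771 billion

Δu = 4.98 - 6.72 = -1.74 points.
Okun's law (growth form): g_Y = g_Y* - β × Δu = 3.25 - 1.8 × (-1.74) = 3.25 + 3.132 = 6.382%.
Real GDP in the next year = 14825 × (1 + 6.382/100) = 14825 × 1.06382 ≈ 15771 billion.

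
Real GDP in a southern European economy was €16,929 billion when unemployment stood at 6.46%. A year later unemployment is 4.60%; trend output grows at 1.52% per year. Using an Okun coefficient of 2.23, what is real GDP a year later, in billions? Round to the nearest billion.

Δu = 4.6 - 6.46 = -1.86 points.
Okun's law (growth form): g_Y = g_Y* - β × Δu = 1.52 - 2.23 × (-1.86) = 1.52 + 4.1478 = 5.6678%.
Real GDP in the next year = 16929 × (1 + 5.6678/100) = 16929 × 1.056678 ≈ 17889 billion.

€17,889 billion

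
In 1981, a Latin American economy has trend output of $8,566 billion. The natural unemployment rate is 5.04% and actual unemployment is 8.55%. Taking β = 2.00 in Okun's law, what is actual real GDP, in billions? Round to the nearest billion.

$7,965 billion

Unemployment gap = 8.55 - 5.04 = 3.51 points, so the output gap is -2 × 3.51 = -7.02%.
Actual GDP = 8566 × (1 - 7.02/100) = 8566 × 0.9298 ≈ 7965 billion.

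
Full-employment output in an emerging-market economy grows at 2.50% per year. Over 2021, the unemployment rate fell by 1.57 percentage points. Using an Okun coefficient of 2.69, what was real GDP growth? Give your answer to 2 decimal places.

6.72%

Growth-rate Okun's law: g_Y = g_Y* - β × Δu.
g_Y = 2.50 - 2.69 × (-1.57) = 2.5 + 4.2233 = 6.7233%, i.e. 6.72% to 2 d.p.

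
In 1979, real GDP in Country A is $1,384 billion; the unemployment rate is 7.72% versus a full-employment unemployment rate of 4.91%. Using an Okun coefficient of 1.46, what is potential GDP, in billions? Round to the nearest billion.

Unemployment gap = 7.72 - 4.91 = 2.81 points, so output gap = -1.46 × 2.81 = -4.1026%.
Since Y = Y* × (1 + gap/100), Y* = 1384/0.958974 ≈ 1443 billion.

$1,443 billion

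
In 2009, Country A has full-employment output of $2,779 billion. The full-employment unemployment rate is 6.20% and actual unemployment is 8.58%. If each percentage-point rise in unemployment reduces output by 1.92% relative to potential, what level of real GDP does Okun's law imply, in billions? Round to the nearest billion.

Unemployment gap = 8.58 - 6.2 = 2.38 points, so the output gap is -1.92 × 2.38 = -4.5696%.
Actual GDP = 2779 × (1 - 4.5696/100) = 2779 × 0.954304 ≈ 2652 billion.

$2,652 billion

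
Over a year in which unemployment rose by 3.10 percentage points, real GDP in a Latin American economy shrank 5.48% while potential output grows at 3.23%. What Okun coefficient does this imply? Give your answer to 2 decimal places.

Growth form: g_Y = g_Y* - β × Δu, so β = (g_Y* - g_Y)/Δu.
β = (3.23 + 5.48)/3.10 = 8.71/3.10 = 2.81.

β ≈ 2.81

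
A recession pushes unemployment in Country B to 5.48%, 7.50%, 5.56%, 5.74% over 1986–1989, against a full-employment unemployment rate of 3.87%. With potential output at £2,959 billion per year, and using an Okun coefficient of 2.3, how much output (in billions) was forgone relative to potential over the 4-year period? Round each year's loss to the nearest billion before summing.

Year 1986: gap = -2.3 × (5.48 - 3.87) = -3.703%, loss ≈ 2959 × 3.703/100 ≈ 110.
Year 1987: gap = -2.3 × (7.5 - 3.87) = -8.349%, loss ≈ 2959 × 8.349/100 ≈ 247.
Year 1988: gap = -2.3 × (5.56 - 3.87) = -3.887%, loss ≈ 2959 × 3.887/100 ≈ 115.
Year 1989: gap = -2.3 × (5.74 - 3.87) = -4.301%, loss ≈ 2959 × 4.301/100 ≈ 127.
Total lost output = 110 + 247 + 115 + 127 = 599 billion.

£599 billion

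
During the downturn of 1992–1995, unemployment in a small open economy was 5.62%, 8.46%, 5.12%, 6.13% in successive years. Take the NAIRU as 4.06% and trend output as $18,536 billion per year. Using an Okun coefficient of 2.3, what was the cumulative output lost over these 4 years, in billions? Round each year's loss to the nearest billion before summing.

Year 1992: gap = -2.3 × (5.62 - 4.06) = -3.588%, loss ≈ 18536 × 3.588/100 ≈ 665.
Year 1993: gap = -2.3 × (8.46 - 4.06) = -10.12%, loss ≈ 18536 × 10.12/100 ≈ 1876.
Year 1994: gap = -2.3 × (5.12 - 4.06) = -2.438%, loss ≈ 18536 × 2.438/100 ≈ 452.
Year 1995: gap = -2.3 × (6.13 - 4.06) = -4.761%, loss ≈ 18536 × 4.761/100 ≈ 882.
Total lost output = 665 + 1876 + 452 + 882 = 3875 billion.

$3,875 billion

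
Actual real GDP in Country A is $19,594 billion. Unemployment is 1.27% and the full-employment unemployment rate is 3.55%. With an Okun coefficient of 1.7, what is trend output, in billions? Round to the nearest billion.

Unemployment gap = 1.27 - 3.55 = -2.28 points, so output gap = -1.7 × (-2.28) = 3.876%.
Since Y = Y* × (1 + gap/100), Y* = 19594/1.03876 ≈ 18863 billion.

$18,863 billion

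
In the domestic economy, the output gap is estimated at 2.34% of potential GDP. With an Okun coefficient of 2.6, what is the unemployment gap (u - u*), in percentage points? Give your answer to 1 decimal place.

-0.9 percentage points

Okun's law: output gap = -β × (u - u*), so u - u* = -(output gap)/β.
u - u* = -(2.34)/2.6 = -0.9 percentage points.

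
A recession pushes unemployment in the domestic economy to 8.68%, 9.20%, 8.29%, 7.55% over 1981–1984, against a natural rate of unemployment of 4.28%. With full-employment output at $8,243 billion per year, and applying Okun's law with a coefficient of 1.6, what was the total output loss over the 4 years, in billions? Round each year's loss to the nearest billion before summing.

Year 1981: gap = -1.6 × (8.68 - 4.28) = -7.04%, loss ≈ 8243 × 7.04/100 ≈ 580.
Year 1982: gap = -1.6 × (9.2 - 4.28) = -7.872%, loss ≈ 8243 × 7.872/100 ≈ 649.
Year 1983: gap = -1.6 × (8.29 - 4.28) = -6.416%, loss ≈ 8243 × 6.416/100 ≈ 529.
Year 1984: gap = -1.6 × (7.55 - 4.28) = -5.232%, loss ≈ 8243 × 5.232/100 ≈ 431.
Total lost output = 580 + 649 + 529 + 431 = 2189 billion.

$2,189 billion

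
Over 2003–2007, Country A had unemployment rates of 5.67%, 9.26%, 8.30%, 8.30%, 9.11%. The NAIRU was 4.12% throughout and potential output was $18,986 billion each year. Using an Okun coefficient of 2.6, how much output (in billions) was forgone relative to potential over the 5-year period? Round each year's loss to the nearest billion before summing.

$9,891 billion

Year 2003: gap = -2.6 × (5.67 - 4.12) = -4.03%, loss ≈ 18986 × 4.03/100 ≈ 765.
Year 2004: gap = -2.6 × (9.26 - 4.12) = -13.364%, loss ≈ 18986 × 13.364/100 ≈ 2537.
Year 2005: gap = -2.6 × (8.3 - 4.12) = -10.868%, loss ≈ 18986 × 10.868/100 ≈ 2063.
Year 2006: gap = -2.6 × (8.3 - 4.12) = -10.868%, loss ≈ 18986 × 10.868/100 ≈ 2063.
Year 2007: gap = -2.6 × (9.11 - 4.12) = -12.974%, loss ≈ 18986 × 12.974/100 ≈ 2463.
Total lost output = 765 + 2537 + 2063 + 2063 + 2463 = 9891 billion.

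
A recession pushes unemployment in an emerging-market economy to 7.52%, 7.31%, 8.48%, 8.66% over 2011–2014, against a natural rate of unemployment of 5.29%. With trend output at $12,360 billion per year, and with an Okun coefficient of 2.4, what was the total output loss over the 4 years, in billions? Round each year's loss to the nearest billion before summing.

$3,207 billion

Year 2011: gap = -2.4 × (7.52 - 5.29) = -5.352%, loss ≈ 12360 × 5.352/100 ≈ 662.
Year 2012: gap = -2.4 × (7.31 - 5.29) = -4.848%, loss ≈ 12360 × 4.848/100 ≈ 599.
Year 2013: gap = -2.4 × (8.48 - 5.29) = -7.656%, loss ≈ 12360 × 7.656/100 ≈ 946.
Year 2014: gap = -2.4 × (8.66 - 5.29) = -8.088%, loss ≈ 12360 × 8.088/100 ≈ 1000.
Total lost output = 662 + 599 + 946 + 1000 = 3207 billion.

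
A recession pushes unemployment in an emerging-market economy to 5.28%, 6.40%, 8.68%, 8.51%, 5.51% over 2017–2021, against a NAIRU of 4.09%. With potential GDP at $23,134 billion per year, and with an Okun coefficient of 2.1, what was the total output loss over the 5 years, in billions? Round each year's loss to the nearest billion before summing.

Year 2017: gap = -2.1 × (5.28 - 4.09) = -2.499%, loss ≈ 23134 × 2.499/100 ≈ 578.
Year 2018: gap = -2.1 × (6.4 - 4.09) = -4.851%, loss ≈ 23134 × 4.851/100 ≈ 1122.
Year 2019: gap = -2.1 × (8.68 - 4.09) = -9.639%, loss ≈ 23134 × 9.639/100 ≈ 2230.
Year 2020: gap = -2.1 × (8.51 - 4.09) = -9.282%, loss ≈ 23134 × 9.282/100 ≈ 2147.
Year 2021: gap = -2.1 × (5.51 - 4.09) = -2.982%, loss ≈ 23134 × 2.982/100 ≈ 690.
Total lost output = 578 + 1122 + 2230 + 2147 + 690 = 6767 billion.

$6,767 billion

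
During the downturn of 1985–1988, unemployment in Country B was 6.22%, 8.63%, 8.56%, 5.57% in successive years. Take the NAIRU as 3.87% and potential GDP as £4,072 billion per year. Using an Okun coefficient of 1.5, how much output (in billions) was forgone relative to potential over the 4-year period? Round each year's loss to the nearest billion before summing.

£825 billion

Year 1985: gap = -1.5 × (6.22 - 3.87) = -3.525%, loss ≈ 4072 × 3.525/100 ≈ 144.
Year 1986: gap = -1.5 × (8.63 - 3.87) = -7.14%, loss ≈ 4072 × 7.14/100 ≈ 291.
Year 1987: gap = -1.5 × (8.56 - 3.87) = -7.035%, loss ≈ 4072 × 7.035/100 ≈ 286.
Year 1988: gap = -1.5 × (5.57 - 3.87) = -2.55%, loss ≈ 4072 × 2.55/100 ≈ 104.
Total lost output = 144 + 291 + 286 + 104 = 825 billion.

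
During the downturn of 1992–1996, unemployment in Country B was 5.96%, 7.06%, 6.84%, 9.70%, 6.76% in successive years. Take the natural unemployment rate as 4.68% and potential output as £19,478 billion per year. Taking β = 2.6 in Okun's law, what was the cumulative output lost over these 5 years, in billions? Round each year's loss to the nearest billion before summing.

£6,542 billion

Year 1992: gap = -2.6 × (5.96 - 4.68) = -3.328%, loss ≈ 19478 × 3.328/100 ≈ 648.
Year 1993: gap = -2.6 × (7.06 - 4.68) = -6.188%, loss ≈ 19478 × 6.188/100 ≈ 1205.
Year 1994: gap = -2.6 × (6.84 - 4.68) = -5.616%, loss ≈ 19478 × 5.616/100 ≈ 1094.
Year 1995: gap = -2.6 × (9.7 - 4.68) = -13.052%, loss ≈ 19478 × 13.052/100 ≈ 2542.
Year 1996: gap = -2.6 × (6.76 - 4.68) = -5.408%, loss ≈ 19478 × 5.408/100 ≈ 1053.
Total lost output = 648 + 1205 + 1094 + 2542 + 1053 = 6542 billion.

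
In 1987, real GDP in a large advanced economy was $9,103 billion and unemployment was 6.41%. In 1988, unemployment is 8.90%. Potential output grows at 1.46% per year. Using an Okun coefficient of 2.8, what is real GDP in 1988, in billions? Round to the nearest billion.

$8,601 billion

Δu = 8.9 - 6.41 = 2.49 points.
Okun's law (growth form): g_Y = g_Y* - β × Δu = 1.46 - 2.8 × (2.49) = 1.46 - 6.972 = -5.512%.
Real GDP in the next year = 9103 × (1 - 5.512/100) = 9103 × 0.94488 ≈ 8601 billion.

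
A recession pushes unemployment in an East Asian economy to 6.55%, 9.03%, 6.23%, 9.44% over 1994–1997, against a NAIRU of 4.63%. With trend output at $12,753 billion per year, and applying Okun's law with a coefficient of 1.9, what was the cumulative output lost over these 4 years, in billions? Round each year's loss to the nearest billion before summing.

$3,084 billion

Year 1994: gap = -1.9 × (6.55 - 4.63) = -3.648%, loss ≈ 12753 × 3.648/100 ≈ 465.
Year 1995: gap = -1.9 × (9.03 - 4.63) = -8.36%, loss ≈ 12753 × 8.36/100 ≈ 1066.
Year 1996: gap = -1.9 × (6.23 - 4.63) = -3.04%, loss ≈ 12753 × 3.04/100 ≈ 388.
Year 1997: gap = -1.9 × (9.44 - 4.63) = -9.139%, loss ≈ 12753 × 9.139/100 ≈ 1165.
Total lost output = 465 + 1066 + 388 + 1165 = 3084 billion.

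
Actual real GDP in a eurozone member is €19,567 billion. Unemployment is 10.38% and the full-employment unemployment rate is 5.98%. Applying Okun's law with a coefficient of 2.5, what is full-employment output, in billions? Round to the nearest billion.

Unemployment gap = 10.38 - 5.98 = 4.4 points, so output gap = -2.5 × 4.4 = -11%.
Since Y = Y* × (1 + gap/100), Y* = 19567/0.89 ≈ 21985 billion.

€21,985 billion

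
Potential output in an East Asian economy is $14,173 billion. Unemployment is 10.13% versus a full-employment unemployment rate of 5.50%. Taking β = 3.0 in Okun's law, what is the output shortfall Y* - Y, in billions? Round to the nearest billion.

Output gap = -3.0 × (10.13 - 5.5) = -3 × 4.63 = -13.89%.
Actual GDP ≈ 14173 × 0.8611 ≈ 12204 billion, so the shortfall is 14173 - 12204 = 1969 billion.

$1,969 billion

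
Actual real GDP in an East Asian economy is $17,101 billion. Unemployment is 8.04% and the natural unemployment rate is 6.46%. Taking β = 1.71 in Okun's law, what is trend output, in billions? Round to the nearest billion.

Unemployment gap = 8.04 - 6.46 = 1.58 points, so output gap = -1.71 × 1.58 = -2.7018%.
Since Y = Y* × (1 + gap/100), Y* = 17101/0.972982 ≈ 17576 billion.

$17,576 billion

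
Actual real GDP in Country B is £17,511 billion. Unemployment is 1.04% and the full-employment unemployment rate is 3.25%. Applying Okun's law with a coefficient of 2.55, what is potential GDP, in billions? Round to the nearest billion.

Unemployment gap = 1.04 - 3.25 = -2.21 points, so output gap = -2.55 × (-2.21) = 5.6355%.
Since Y = Y* × (1 + gap/100), Y* = 17511/1.056355 ≈ 16577 billion.

£16,577 billion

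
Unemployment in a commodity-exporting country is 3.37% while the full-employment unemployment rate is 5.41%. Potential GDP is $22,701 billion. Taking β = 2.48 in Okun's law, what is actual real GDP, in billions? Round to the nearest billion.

$23,849 billion

Unemployment gap = 3.37 - 5.41 = -2.04 points, so the output gap is -2.48 × (-2.04) = 5.0592%.
Actual GDP = 22701 × (1 + 5.0592/100) = 22701 × 1.050592 ≈ 23849 billion.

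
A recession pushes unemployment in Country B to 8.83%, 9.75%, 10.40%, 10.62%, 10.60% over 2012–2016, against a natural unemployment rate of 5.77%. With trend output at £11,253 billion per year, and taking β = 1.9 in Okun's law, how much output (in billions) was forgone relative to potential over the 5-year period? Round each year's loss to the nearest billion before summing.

Year 2012: gap = -1.9 × (8.83 - 5.77) = -5.814%, loss ≈ 11253 × 5.814/100 ≈ 654.
Year 2013: gap = -1.9 × (9.75 - 5.77) = -7.562%, loss ≈ 11253 × 7.562/100 ≈ 851.
Year 2014: gap = -1.9 × (10.4 - 5.77) = -8.797%, loss ≈ 11253 × 8.797/100 ≈ 990.
Year 2015: gap = -1.9 × (10.62 - 5.77) = -9.215%, loss ≈ 11253 × 9.215/100 ≈ 1037.
Year 2016: gap = -1.9 × (10.6 - 5.77) = -9.177%, loss ≈ 11253 × 9.177/100 ≈ 1033.
Total lost output = 654 + 851 + 990 + 1037 + 1033 = 4565 billion.

£4,565 billion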